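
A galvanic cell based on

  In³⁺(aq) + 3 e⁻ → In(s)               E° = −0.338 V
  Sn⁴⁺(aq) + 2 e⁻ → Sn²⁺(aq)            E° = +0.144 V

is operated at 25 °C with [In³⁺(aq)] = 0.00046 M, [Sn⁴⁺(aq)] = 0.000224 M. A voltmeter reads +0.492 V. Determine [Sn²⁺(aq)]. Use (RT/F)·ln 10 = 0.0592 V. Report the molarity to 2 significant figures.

0.017 M

The Sn⁴⁺/Sn²⁺ couple has the larger reduction potential, so it is the cathode: E°cell = +0.144 − (−0.338) = +0.482 V and n = 6.
Since E = E° − (0.0592/n)·log Q, log Q = n(E° − E)/0.0592 = −1.014.
For 3 Sn⁴⁺(aq) + 2 In(s) → 3 Sn²⁺(aq) + 2 In³⁺(aq), the reaction quotient is Q = ([Sn²⁺(aq)]^3·[In³⁺(aq)]^2) / [Sn⁴⁺(aq)]^3.
Solving for the unknown gives log [Sn²⁺(aq)] = −1.763, so [Sn²⁺(aq)] ≈ 0.017 M.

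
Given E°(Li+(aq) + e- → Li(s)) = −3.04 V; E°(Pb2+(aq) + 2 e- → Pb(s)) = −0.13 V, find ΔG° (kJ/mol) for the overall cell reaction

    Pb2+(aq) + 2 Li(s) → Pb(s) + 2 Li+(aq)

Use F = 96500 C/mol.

In the reaction as written Pb2+(aq) is reduced, so the Pb²⁺/Pb couple is the cathode and Li⁺/Li is the anode.
E°cell = −0.13 − (−3.04) = +2.91 V; balancing electrons gives n = 2.
ΔG° = −nFE°cell = −(2)(96500)(+2.91) J/mol = −562 kJ/mol.

−562 kJ/mol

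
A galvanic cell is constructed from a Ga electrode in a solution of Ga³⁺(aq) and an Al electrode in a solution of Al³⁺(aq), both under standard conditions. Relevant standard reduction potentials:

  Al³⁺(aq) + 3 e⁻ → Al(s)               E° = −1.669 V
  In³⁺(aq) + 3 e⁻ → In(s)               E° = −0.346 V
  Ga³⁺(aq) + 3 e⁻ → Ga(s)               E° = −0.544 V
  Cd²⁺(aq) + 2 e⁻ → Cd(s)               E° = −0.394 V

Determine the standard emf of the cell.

+1.125 V

Of the two couples in this cell, the one with the more positive reduction potential is reduced at the cathode: here that is Ga³⁺/Ga (−0.544 V); Al³⁺/Al (−1.669 V) is the anode.
E°cell = E°(cathode) − E°(anode) = −0.544 − (−1.669) = +1.125 V.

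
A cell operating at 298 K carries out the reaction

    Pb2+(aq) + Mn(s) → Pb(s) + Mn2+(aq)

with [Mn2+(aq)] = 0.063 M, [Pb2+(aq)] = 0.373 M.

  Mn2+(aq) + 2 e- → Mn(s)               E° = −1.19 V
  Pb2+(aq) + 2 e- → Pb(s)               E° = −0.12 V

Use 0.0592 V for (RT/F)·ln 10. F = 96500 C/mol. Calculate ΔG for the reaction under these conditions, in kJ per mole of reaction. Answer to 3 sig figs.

E°cell = −0.12 − (−1.19) = +1.07 V; the balanced reaction transfers n = 2 electrons.
The reaction quotient is [Mn2+(aq)] / [Pb2+(aq)] = 0.169; by Nernst, E = +1.07 − (0.0592/2)(−0.772) = +1.0929 V.
Finally ΔG = −nFE = −(2)(96500 C/mol)(+1.0929 V) = −211 kJ/mol.

−211 kJ/mol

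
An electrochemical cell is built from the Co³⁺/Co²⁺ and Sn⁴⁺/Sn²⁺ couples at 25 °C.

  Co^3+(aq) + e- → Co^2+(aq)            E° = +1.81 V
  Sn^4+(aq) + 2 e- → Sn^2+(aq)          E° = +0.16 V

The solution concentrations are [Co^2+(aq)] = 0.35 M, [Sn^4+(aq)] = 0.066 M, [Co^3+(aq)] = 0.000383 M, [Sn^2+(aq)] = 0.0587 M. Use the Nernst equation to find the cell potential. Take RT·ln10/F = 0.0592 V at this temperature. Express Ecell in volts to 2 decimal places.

+1.47 V

Co³⁺/Co²⁺ is reduced (cathode, E° = +1.81 V) and Sn⁴⁺/Sn²⁺ is oxidized (anode).
E°cell = +1.81 − (+0.16) = +1.65 V, with n = 2 electrons transferred.
For the overall reaction 2 Co^3+(aq) + Sn^2+(aq) → 2 Co^2+(aq) + Sn^4+(aq), Q = ([Co^2+(aq)]^2·[Sn^4+(aq)]) / ([Co^3+(aq)]^2·[Sn^2+(aq)]) = 9.39×10^5, giving log Q = 5.973.
By the Nernst equation, E = +1.65 − (0.0592/2)·(5.973) = +1.47 V.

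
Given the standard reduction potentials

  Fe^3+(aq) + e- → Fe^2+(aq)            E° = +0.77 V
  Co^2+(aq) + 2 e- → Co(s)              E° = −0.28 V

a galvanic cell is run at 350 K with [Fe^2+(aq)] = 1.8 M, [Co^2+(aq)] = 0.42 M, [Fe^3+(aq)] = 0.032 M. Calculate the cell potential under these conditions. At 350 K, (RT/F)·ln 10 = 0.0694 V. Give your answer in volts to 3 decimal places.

The Fe³⁺/Fe²⁺ couple has the more positive E°, so it is the cathode; Co²⁺/Co is the anode.
The standard potential is +0.77 − (−0.28) = +1.05 V and the balanced reaction transfers n = 2 electrons.
The balanced reaction is 2 Fe^3+(aq) + Co(s) → 2 Fe^2+(aq) + Co^2+(aq), so Q = ([Fe^2+(aq)]^2·[Co^2+(aq)]) / [Fe^3+(aq)]^2 = 1.33×10^3 and log Q = 3.123.
By the Nernst equation, E = +1.05 − (0.0694/2)·(3.123) = +0.942 V.

+0.942 V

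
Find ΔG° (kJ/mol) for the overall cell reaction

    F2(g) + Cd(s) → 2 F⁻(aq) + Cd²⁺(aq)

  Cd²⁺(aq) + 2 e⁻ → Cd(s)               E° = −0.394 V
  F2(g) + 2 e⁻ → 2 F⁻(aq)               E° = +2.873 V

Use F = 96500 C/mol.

−631 kJ/mol

In the reaction as written F2(g) is reduced, so the F₂/F⁻ couple is the cathode and Cd²⁺/Cd is the anode.
E°cell = +2.873 − (−0.394) = +3.267 V; balancing electrons gives n = 2.
ΔG° = −nFE°cell = −(2)(96500)(+3.267) J/mol = −631 kJ/mol.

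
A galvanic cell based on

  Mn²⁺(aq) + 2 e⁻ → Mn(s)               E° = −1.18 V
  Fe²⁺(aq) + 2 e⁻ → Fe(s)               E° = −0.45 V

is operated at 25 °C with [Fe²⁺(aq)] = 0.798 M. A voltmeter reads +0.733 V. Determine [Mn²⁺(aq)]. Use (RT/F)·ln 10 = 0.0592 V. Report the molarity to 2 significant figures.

With Fe²⁺/Fe at the cathode and Mn²⁺/Mn at the anode, E°cell = −0.45 − (−1.18) = +0.73 V (n = 2).
Since E = E° − (0.0592/n)·log Q, log Q = n(E° − E)/0.0592 = −0.101.
Balancing electrons gives Fe²⁺(aq) + Mn(s) → Fe(s) + Mn²⁺(aq); thus Q = [Mn²⁺(aq)] / [Fe²⁺(aq)].
Isolating [Mn²⁺(aq)] in Q = 10^{−0.101} yields log [Mn²⁺(aq)] = −0.199, i.e. 0.63 M.

0.63 M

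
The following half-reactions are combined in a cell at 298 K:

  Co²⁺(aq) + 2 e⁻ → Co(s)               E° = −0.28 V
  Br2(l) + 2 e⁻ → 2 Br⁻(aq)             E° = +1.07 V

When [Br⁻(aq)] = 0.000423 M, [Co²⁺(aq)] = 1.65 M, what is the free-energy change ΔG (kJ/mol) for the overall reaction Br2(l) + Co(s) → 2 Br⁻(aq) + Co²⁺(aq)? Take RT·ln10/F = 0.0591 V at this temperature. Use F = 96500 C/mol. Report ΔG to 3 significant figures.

−298 kJ/mol

E°cell = +1.07 − (−0.28) = +1.35 V; the balanced reaction transfers n = 2 electrons.
Here Q = [Br⁻(aq)]^2·[Co²⁺(aq)] = 2.95×10^−7 (log Q = −6.530), giving E = +1.35 − (0.0591/2)·(−6.530) = +1.5430 V.
Then ΔG = −nFE = −2 × 96500 × +1.5430 J/mol = −298 kJ/mol.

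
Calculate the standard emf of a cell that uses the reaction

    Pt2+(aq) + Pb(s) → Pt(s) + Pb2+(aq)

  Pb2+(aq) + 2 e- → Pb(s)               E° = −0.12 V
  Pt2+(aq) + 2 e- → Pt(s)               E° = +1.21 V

In the reaction as written, Pt2+(aq) is reduced (cathode) and Pb2+(aq) is produced by oxidation at the anode.
E°cell = E°(cathode) − E°(anode) = +1.21 − (−0.12) = +1.33 V.
The positive value indicates the reaction is spontaneous as written.

+1.33 V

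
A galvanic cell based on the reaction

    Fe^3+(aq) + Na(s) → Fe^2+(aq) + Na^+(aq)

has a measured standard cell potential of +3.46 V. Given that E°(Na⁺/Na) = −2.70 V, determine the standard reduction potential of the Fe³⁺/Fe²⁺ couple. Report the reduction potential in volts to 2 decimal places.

In the reaction as written the Fe³⁺/Fe²⁺ couple is reduced (cathode) and Na⁺/Na is oxidized (anode), so E°cell = E°(Fe³⁺/Fe²⁺) − E°(Na⁺/Na).
E°(Fe³⁺/Fe²⁺) = E°cell + E°(anode) = +3.46 + (−2.70) = +0.76 V.

+0.76 V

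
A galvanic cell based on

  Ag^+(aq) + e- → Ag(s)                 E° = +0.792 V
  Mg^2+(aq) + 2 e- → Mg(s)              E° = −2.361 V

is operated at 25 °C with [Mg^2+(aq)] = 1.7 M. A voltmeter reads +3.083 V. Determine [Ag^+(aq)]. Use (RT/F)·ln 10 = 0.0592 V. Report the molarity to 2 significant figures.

With Ag⁺/Ag at the cathode and Mg²⁺/Mg at the anode, E°cell = +0.792 − (−2.361) = +3.153 V (n = 2).
From the Nernst equation, log Q = n(E° − E)/0.0592 = 2·(+3.153 − (+3.083))/0.0592 = 2.365.
Balancing electrons gives 2 Ag^+(aq) + Mg(s) → 2 Ag(s) + Mg^2+(aq); thus Q = [Mg^2+(aq)] / [Ag^+(aq)]^2.
Substituting the known concentrations and solving, log [Ag^+(aq)] = −1.067 and [Ag^+(aq)] = 0.086 M.

0.086 M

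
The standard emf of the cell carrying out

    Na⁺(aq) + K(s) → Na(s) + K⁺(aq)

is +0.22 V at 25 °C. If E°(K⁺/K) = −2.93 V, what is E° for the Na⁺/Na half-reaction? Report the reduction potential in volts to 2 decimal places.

In the reaction as written the Na⁺/Na couple is reduced (cathode) and K⁺/K is oxidized (anode), so E°cell = E°(Na⁺/Na) − E°(K⁺/K).
E°(Na⁺/Na) = E°cell + E°(anode) = +0.22 + (−2.93) = −2.71 V.

−2.71 V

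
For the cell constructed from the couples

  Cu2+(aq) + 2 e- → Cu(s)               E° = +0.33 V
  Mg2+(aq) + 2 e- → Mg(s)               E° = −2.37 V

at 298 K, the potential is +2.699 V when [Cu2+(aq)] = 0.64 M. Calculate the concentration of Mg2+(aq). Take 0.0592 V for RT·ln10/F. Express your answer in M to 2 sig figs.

0.69 M

The Cu²⁺/Cu couple has the larger reduction potential, so it is the cathode: E°cell = +0.33 − (−2.37) = +2.70 V and n = 2.
From the Nernst equation, log Q = n(E° − E)/0.0592 = 2·(+2.70 − (+2.699))/0.0592 = 0.034.
For Cu2+(aq) + Mg(s) → Cu(s) + Mg2+(aq), the reaction quotient is Q = [Mg2+(aq)] / [Cu2+(aq)].
Substituting the known concentrations and solving, log [Mg2+(aq)] = −0.160 and [Mg2+(aq)] = 0.69 M.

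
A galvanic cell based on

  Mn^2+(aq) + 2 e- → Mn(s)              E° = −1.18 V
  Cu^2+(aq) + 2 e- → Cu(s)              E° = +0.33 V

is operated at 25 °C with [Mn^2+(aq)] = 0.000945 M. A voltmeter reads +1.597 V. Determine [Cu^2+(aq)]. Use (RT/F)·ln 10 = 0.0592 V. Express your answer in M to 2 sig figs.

Cu²⁺/Cu is the cathode (higher E°); E°cell = +0.33 − (−1.18) = +1.51 V with n = 2.
From the Nernst equation, log Q = n(E° − E)/0.0592 = 2·(+1.51 − (+1.597))/0.0592 = −2.939.
The balanced reaction is Cu^2+(aq) + Mn(s) → Cu(s) + Mn^2+(aq), so Q = [Mn^2+(aq)] / [Cu^2+(aq)].
Substituting the known concentrations and solving, log [Cu^2+(aq)] = −0.086 and [Cu^2+(aq)] = 0.82 M.

0.82 M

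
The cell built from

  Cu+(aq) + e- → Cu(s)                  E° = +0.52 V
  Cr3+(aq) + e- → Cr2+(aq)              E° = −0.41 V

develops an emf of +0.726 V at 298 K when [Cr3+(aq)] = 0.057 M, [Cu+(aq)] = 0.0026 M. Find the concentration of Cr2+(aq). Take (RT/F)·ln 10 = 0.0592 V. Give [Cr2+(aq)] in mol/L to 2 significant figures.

0.0079 M

With Cu⁺/Cu at the cathode and Cr³⁺/Cr²⁺ at the anode, E°cell = +0.52 − (−0.41) = +0.93 V (n = 1).
Rearranging E = E° − (0.0592/n)·log Q gives log Q = 1(+0.93 − (+0.726))/0.0592 = 3.446.
The balanced reaction is Cu+(aq) + Cr2+(aq) → Cu(s) + Cr3+(aq), so Q = [Cr3+(aq)] / ([Cu+(aq)]·[Cr2+(aq)]).
Substituting the known concentrations and solving, log [Cr2+(aq)] = −2.105 and [Cr2+(aq)] = 0.0079 M.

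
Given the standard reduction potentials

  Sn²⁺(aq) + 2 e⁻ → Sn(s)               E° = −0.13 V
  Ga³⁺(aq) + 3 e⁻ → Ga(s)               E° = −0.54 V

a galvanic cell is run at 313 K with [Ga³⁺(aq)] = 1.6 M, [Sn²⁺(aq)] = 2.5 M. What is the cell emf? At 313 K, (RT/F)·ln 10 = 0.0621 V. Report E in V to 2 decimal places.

+0.42 V

Sn²⁺/Sn is reduced (cathode, E° = −0.13 V) and Ga³⁺/Ga is oxidized (anode).
The standard potential is −0.13 − (−0.54) = +0.41 V and the balanced reaction transfers n = 6 electrons.
The balanced reaction is 3 Sn²⁺(aq) + 2 Ga(s) → 3 Sn(s) + 2 Ga³⁺(aq), so Q = [Ga³⁺(aq)]^2 / [Sn²⁺(aq)]^3 = 0.164 and log Q = −0.786.
By the Nernst equation, E = +0.41 − (0.0621/6)·(−0.786) = +0.42 V.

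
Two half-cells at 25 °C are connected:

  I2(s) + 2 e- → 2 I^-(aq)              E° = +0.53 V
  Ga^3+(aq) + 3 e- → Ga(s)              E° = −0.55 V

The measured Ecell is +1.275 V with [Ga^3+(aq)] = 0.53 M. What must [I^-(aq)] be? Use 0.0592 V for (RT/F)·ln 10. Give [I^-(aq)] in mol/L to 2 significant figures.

With I₂/I⁻ at the cathode and Ga³⁺/Ga at the anode, E°cell = +0.53 − (−0.55) = +1.08 V (n = 6).
Rearranging E = E° − (0.0592/n)·log Q gives log Q = 6(+1.08 − (+1.275))/0.0592 = −19.764.
Balancing electrons gives 3 I2(s) + 2 Ga(s) → 6 I^-(aq) + 2 Ga^3+(aq); thus Q = [I^-(aq)]^6·[Ga^3+(aq)]^2.
Isolating [I^-(aq)] in Q = 10^{−19.764} yields log [I^-(aq)] = −3.202, i.e. 0.00063 M.

0.00063 M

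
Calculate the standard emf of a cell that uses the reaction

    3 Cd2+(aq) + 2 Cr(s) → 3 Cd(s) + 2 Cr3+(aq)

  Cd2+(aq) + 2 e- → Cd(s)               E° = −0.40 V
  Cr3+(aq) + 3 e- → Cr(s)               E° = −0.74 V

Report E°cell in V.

Cd2+(aq) gains electrons, so the Cd²⁺/Cd couple is the cathode; the Cr³⁺/Cr couple is the anode.
E°cell = E°(cathode) − E°(anode) = −0.40 − (−0.74) = +0.34 V.

+0.34 V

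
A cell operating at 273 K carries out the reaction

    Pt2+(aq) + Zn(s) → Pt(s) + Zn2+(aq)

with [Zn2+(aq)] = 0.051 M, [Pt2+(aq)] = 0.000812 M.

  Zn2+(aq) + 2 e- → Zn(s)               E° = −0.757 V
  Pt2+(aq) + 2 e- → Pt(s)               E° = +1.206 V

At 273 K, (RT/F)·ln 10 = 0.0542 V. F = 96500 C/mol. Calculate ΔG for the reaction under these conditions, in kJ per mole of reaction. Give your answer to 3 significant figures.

E°cell = +1.206 − (−0.757) = +1.963 V; the balanced reaction transfers n = 2 electrons.
The reaction quotient is [Zn2+(aq)] / [Pt2+(aq)] = 62.8; by Nernst, E = +1.963 − (0.0542/2)(1.798) = +1.9143 V.
Finally ΔG = −nFE = −(2)(96500 C/mol)(+1.9143 V) = −369 kJ/mol.

−369 kJ/mol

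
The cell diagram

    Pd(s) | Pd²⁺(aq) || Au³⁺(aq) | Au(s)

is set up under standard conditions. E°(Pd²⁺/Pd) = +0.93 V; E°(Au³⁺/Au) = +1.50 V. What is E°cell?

By convention the left-hand electrode in cell notation is the anode (oxidation) and the right-hand electrode is the cathode (reduction).
E°cell = E°(right) − E°(left) = +1.50 − (+0.93) = +0.57 V.

+0.57 V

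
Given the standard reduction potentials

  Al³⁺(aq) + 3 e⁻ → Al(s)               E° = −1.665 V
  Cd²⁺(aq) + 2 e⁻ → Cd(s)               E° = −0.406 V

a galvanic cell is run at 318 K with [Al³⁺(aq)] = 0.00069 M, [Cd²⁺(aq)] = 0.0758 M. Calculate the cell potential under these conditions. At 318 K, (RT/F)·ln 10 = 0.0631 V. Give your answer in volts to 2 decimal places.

The Cd²⁺/Cd couple has the more positive E°, so it is the cathode; Al³⁺/Al is the anode.
The standard potential is −0.406 − (−1.665) = +1.259 V and the balanced reaction transfers n = 6 electrons.
For the overall reaction 3 Cd²⁺(aq) + 2 Al(s) → 3 Cd(s) + 2 Al³⁺(aq), Q = [Al³⁺(aq)]^2 / [Cd²⁺(aq)]^3 = 0.00109, giving log Q = −2.961.
E = E° − (0.0631/n)·log Q = +1.259 − (0.0631/6)(−2.961) = +1.29 V.

+1.29 V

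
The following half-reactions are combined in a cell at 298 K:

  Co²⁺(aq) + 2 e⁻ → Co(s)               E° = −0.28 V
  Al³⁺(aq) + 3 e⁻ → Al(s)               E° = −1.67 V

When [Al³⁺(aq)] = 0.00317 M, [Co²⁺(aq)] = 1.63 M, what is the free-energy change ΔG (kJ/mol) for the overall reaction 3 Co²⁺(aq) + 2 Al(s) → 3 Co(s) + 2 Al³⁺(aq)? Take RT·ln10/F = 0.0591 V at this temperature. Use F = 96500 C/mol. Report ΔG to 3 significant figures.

−837 kJ/mol

E°cell = −0.28 − (−1.67) = +1.39 V; the balanced reaction transfers n = 6 electrons.
Q = [Al³⁺(aq)]^2 / [Co²⁺(aq)]^3 = 2.32×10^−6, so log Q = −5.634 and E = +1.39 − (0.0591/6)(−5.634) = +1.4455 V.
Finally ΔG = −nFE = −(6)(96500 C/mol)(+1.4455 V) = −837 kJ/mol.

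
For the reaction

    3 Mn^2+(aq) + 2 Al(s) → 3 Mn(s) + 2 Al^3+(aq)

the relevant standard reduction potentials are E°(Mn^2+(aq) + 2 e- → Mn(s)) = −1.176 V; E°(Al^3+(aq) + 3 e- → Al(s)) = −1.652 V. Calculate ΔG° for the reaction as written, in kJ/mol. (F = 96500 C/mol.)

In the reaction as written Mn^2+(aq) is reduced, so the Mn²⁺/Mn couple is the cathode and Al³⁺/Al is the anode.
E°cell = −1.176 − (−1.652) = +0.476 V; balancing electrons gives n = 6.
ΔG° = −nFE°cell = −(6)(96500)(+0.476) J/mol = −276 kJ/mol.

−276 kJ/mol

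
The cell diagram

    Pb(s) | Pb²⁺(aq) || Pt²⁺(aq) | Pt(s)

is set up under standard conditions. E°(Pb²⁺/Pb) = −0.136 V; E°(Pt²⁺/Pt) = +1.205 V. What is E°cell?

By convention the left-hand electrode in cell notation is the anode (oxidation) and the right-hand electrode is the cathode (reduction).
E°cell = E°(right) − E°(left) = +1.205 − (−0.136) = +1.341 V.

+1.341 V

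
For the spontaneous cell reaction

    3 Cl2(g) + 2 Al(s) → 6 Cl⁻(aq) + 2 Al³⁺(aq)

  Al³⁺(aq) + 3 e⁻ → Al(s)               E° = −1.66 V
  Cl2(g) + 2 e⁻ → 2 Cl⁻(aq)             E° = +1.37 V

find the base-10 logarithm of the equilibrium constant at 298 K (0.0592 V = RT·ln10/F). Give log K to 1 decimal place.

log K = 307.1

The Cl₂/Cl⁻ couple is reduced (cathode); E°cell = +1.37 − (−1.66) = +3.03 V with n = 6.
At equilibrium E = 0, so log K = nE°cell / 0.0592 = (6)(+3.03) / 0.0592 = 307.1.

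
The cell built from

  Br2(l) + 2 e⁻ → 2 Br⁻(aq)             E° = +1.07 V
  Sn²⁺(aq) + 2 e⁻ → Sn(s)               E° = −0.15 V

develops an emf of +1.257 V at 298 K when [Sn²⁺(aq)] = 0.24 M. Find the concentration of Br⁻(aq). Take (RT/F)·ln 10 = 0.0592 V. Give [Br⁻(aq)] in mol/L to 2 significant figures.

0.48 M

The Br₂/Br⁻ couple has the larger reduction potential, so it is the cathode: E°cell = +1.07 − (−0.15) = +1.22 V and n = 2.
Since E = E° − (0.0592/n)·log Q, log Q = n(E° − E)/0.0592 = −1.250.
For Br2(l) + Sn(s) → 2 Br⁻(aq) + Sn²⁺(aq), the reaction quotient is Q = [Br⁻(aq)]^2·[Sn²⁺(aq)].
Isolating [Br⁻(aq)] in Q = 10^{−1.250} yields log [Br⁻(aq)] = −0.315, i.e. 0.48 M.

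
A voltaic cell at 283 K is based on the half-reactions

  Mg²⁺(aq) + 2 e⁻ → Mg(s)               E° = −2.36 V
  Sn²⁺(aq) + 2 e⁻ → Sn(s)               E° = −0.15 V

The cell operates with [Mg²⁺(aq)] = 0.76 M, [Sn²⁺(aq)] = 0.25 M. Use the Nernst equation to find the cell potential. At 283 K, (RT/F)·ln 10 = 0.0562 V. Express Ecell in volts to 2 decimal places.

Since E°(Sn²⁺/Sn) > E°(Mg²⁺/Mg), Sn²⁺/Sn serves as the cathode.
E°cell = E°cat − E°an = −0.15 − (−2.36) = +2.21 V; n = 2.
Balancing gives Sn²⁺(aq) + Mg(s) → Sn(s) + Mg²⁺(aq); hence Q = [Mg²⁺(aq)] / [Sn²⁺(aq)] = 3.04 (log Q = 0.483).
E = E° − (0.0562/n)·log Q = +2.21 − (0.0562/2)(0.483) = +2.20 V.

+2.20 V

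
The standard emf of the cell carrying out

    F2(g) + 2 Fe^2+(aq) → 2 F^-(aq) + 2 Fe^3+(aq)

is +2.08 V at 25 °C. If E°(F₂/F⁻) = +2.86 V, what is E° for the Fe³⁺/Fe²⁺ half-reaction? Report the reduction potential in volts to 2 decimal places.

In the reaction as written the F₂/F⁻ couple is reduced (cathode) and Fe³⁺/Fe²⁺ is oxidized (anode), so E°cell = E°(F₂/F⁻) − E°(Fe³⁺/Fe²⁺).
E°(Fe³⁺/Fe²⁺) = E°(cathode) − E°cell = +2.86 − (+2.08) = +0.78 V.

+0.78 V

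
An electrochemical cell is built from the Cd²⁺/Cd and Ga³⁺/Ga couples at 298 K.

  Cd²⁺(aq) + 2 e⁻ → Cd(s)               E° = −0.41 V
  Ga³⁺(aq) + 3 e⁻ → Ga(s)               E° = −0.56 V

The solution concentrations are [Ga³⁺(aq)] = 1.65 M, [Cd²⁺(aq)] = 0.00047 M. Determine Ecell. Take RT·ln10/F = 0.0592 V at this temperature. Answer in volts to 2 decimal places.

Cd²⁺/Cd is reduced (cathode, E° = −0.41 V) and Ga³⁺/Ga is oxidized (anode).
E°cell = −0.41 − (−0.56) = +0.15 V, with n = 6 electrons transferred.
For the overall reaction 3 Cd²⁺(aq) + 2 Ga(s) → 3 Cd(s) + 2 Ga³⁺(aq), Q = [Ga³⁺(aq)]^2 / [Cd²⁺(aq)]^3 = 2.62×10^10, giving log Q = 10.419.
By the Nernst equation, E = +0.15 − (0.0592/6)·(10.419) = +0.05 V.

+0.05 V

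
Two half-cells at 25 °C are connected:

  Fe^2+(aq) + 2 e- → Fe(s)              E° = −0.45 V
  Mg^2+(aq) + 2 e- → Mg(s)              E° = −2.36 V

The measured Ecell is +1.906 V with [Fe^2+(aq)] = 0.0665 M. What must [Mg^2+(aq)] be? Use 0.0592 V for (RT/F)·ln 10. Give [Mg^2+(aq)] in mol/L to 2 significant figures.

0.091 M

The Fe²⁺/Fe couple has the larger reduction potential, so it is the cathode: E°cell = −0.45 − (−2.36) = +1.91 V and n = 2.
Since E = E° − (0.0592/n)·log Q, log Q = n(E° − E)/0.0592 = 0.135.
The balanced reaction is Fe^2+(aq) + Mg(s) → Fe(s) + Mg^2+(aq), so Q = [Mg^2+(aq)] / [Fe^2+(aq)].
Solving for the unknown gives log [Mg^2+(aq)] = −1.042, so [Mg^2+(aq)] ≈ 0.091 M.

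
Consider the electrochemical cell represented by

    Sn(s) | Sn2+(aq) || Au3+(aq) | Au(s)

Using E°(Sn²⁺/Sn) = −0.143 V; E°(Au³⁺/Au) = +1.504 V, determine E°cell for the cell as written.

+1.647 V

By convention the left-hand electrode in cell notation is the anode (oxidation) and the right-hand electrode is the cathode (reduction).
E°cell = E°(right) − E°(left) = +1.504 − (−0.143) = +1.647 V.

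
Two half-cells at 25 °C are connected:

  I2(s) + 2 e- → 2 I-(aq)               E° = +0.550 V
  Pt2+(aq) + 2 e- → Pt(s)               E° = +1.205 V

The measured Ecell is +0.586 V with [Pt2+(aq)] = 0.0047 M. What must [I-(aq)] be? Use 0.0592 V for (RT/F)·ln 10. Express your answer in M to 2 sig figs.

1.0 M

With Pt²⁺/Pt at the cathode and I₂/I⁻ at the anode, E°cell = +1.205 − (+0.550) = +0.655 V (n = 2).
From the Nernst equation, log Q = n(E° − E)/0.0592 = 2·(+0.655 − (+0.586))/0.0592 = 2.331.
The balanced reaction is Pt2+(aq) + 2 I-(aq) → Pt(s) + I2(s), so Q = 1 / ([Pt2+(aq)]·[I-(aq)]^2).
Substituting the known concentrations and solving, log [I-(aq)] = −0.002 and [I-(aq)] = 1.0 M.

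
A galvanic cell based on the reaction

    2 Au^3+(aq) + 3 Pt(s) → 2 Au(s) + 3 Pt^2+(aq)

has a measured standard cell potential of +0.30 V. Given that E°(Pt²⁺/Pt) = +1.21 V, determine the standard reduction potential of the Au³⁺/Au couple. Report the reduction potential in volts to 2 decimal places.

In the reaction as written the Au³⁺/Au couple is reduced (cathode) and Pt²⁺/Pt is oxidized (anode), so E°cell = E°(Au³⁺/Au) − E°(Pt²⁺/Pt).
E°(Au³⁺/Au) = E°cell + E°(anode) = +0.30 + (+1.21) = +1.51 V.

+1.51 V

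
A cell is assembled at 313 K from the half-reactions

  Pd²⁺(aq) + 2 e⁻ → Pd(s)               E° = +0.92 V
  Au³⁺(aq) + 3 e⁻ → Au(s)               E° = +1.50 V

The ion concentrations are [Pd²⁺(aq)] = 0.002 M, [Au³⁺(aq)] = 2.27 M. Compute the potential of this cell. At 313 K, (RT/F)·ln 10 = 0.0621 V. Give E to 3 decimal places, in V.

Au³⁺/Au is reduced (cathode, E° = +1.50 V) and Pd²⁺/Pd is oxidized (anode).
E°cell = E°cat − E°an = +1.50 − (+0.92) = +0.58 V; n = 6.
For the overall reaction 2 Au³⁺(aq) + 3 Pd(s) → 2 Au(s) + 3 Pd²⁺(aq), Q = [Pd²⁺(aq)]^3 / [Au³⁺(aq)]^2 = 1.55×10^−9, giving log Q = −8.809.
By the Nernst equation, E = +0.58 − (0.0621/6)·(−8.809) = +0.671 V.

+0.671 V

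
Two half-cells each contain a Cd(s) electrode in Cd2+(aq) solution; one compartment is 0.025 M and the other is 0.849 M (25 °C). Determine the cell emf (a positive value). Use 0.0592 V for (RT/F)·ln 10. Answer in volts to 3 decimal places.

For a concentration cell E°cell = 0, since both electrodes use the same couple.
The compartment with the higher Cd2+(aq) concentration (0.849 M) acts as the cathode; ions are reduced there and produced at the dilute (0.025 M) anode.
With n = 2, Ecell = −(0.0592/2)·log([dilute]/[conc]) = −(0.0592/2)·log(0.025/0.849) = +0.045 V.

0.045 V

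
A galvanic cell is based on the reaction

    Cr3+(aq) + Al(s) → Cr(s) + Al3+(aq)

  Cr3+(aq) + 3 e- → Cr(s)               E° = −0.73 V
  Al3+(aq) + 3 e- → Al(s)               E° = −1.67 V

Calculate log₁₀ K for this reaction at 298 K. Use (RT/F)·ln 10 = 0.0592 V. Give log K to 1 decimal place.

log K = 47.6

The Cr³⁺/Cr couple is reduced (cathode); E°cell = −0.73 − (−1.67) = +0.94 V with n = 3.
At equilibrium E = 0, so log K = nE°cell / 0.0592 = (3)(+0.94) / 0.0592 = 47.6.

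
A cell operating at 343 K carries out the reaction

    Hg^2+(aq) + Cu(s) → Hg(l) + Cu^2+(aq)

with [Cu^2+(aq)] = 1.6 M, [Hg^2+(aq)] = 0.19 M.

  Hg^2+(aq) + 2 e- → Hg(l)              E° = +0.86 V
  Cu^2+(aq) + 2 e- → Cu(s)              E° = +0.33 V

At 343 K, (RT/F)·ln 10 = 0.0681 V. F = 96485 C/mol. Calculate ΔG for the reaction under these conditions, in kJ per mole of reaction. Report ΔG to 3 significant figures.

−96.2 kJ/mol

With Hg²⁺/Hg reduced at the cathode, E°cell = +0.86 − (+0.33) = +0.53 V and n = 2.
The reaction quotient is [Cu^2+(aq)] / [Hg^2+(aq)] = 8.42; by Nernst, E = +0.53 − (0.0681/2)(0.925) = +0.4985 V.
Finally ΔG = −nFE = −(2)(96485 C/mol)(+0.4985 V) = −96.2 kJ/mol.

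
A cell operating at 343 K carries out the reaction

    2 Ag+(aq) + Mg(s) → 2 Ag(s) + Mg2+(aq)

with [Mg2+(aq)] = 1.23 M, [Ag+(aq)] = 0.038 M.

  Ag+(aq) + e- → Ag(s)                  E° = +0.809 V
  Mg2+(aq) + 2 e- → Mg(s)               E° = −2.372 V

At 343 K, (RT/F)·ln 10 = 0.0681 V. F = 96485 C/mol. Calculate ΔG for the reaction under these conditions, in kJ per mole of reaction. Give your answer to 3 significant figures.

−595 kJ/mol

E°cell = +0.809 − (−2.372) = +3.181 V; the balanced reaction transfers n = 2 electrons.
Q = [Mg2+(aq)] / [Ag+(aq)]^2 = 852, so log Q = 2.930 and E = +3.181 − (0.0681/2)(2.930) = +3.0812 V.
Finally ΔG = −nFE = −(2)(96485 C/mol)(+3.0812 V) = −595 kJ/mol.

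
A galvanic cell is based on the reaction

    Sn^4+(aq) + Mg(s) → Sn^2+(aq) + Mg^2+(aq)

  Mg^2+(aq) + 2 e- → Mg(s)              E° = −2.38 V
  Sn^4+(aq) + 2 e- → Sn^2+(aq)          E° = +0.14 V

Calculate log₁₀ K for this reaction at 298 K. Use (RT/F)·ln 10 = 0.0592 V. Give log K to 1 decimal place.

log K = 85.1

The Sn⁴⁺/Sn²⁺ couple is reduced (cathode); E°cell = +0.14 − (−2.38) = +2.52 V with n = 2.
At equilibrium E = 0, so log K = nE°cell / 0.0592 = (2)(+2.52) / 0.0592 = 85.1.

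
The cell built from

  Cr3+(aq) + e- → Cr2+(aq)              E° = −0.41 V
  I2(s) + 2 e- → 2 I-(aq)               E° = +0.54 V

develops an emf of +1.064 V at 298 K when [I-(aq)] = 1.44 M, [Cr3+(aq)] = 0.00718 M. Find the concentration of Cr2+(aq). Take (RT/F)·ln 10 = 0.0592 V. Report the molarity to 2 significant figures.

The I₂/I⁻ couple has the larger reduction potential, so it is the cathode: E°cell = +0.54 − (−0.41) = +0.95 V and n = 2.
Since E = E° − (0.0592/n)·log Q, log Q = n(E° − E)/0.0592 = −3.851.
The balanced reaction is I2(s) + 2 Cr2+(aq) → 2 I-(aq) + 2 Cr3+(aq), so Q = ([I-(aq)]^2·[Cr3+(aq)]^2) / [Cr2+(aq)]^2.
Solving for the unknown gives log [Cr2+(aq)] = −0.060, so [Cr2+(aq)] ≈ 0.87 M.

0.87 M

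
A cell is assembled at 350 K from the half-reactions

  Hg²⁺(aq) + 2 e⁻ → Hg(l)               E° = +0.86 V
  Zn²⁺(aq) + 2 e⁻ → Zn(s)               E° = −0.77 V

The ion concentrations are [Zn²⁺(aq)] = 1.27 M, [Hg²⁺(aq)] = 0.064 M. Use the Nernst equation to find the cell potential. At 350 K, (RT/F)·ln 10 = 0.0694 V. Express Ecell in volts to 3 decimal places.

The Hg²⁺/Hg couple has the more positive E°, so it is the cathode; Zn²⁺/Zn is the anode.
E°cell = +0.86 − (−0.77) = +1.63 V, with n = 2 electrons transferred.
The balanced reaction is Hg²⁺(aq) + Zn(s) → Hg(l) + Zn²⁺(aq), so Q = [Zn²⁺(aq)] / [Hg²⁺(aq)] = 19.8 and log Q = 1.298.
Applying E = E° − (RT ln10/nF)·log Q gives +1.63 − (0.0694/2)(1.298) = +1.585 V.

+1.585 V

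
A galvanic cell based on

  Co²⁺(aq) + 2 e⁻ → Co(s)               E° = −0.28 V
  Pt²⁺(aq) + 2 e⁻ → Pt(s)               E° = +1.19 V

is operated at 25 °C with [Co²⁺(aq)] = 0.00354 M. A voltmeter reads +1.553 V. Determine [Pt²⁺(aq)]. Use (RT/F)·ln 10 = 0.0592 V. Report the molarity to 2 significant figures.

With Pt²⁺/Pt at the cathode and Co²⁺/Co at the anode, E°cell = +1.19 − (−0.28) = +1.47 V (n = 2).
From the Nernst equation, log Q = n(E° − E)/0.0592 = 2·(+1.47 − (+1.553))/0.0592 = −2.804.
For Pt²⁺(aq) + Co(s) → Pt(s) + Co²⁺(aq), the reaction quotient is Q = [Co²⁺(aq)] / [Pt²⁺(aq)].
Solving for the unknown gives log [Pt²⁺(aq)] = 0.353, so [Pt²⁺(aq)] ≈ 2.3 M.

2.3 M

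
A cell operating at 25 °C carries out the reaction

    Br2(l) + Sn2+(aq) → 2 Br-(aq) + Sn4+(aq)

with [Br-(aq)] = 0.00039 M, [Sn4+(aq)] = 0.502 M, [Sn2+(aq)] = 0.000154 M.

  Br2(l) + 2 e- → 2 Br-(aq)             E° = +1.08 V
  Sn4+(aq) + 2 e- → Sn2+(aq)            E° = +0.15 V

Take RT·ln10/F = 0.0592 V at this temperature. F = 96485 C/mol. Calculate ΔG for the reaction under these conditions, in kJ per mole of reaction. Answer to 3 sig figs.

−198 kJ/mol

E°cell = +1.08 − (+0.15) = +0.93 V; the balanced reaction transfers n = 2 electrons.
Q = ([Br-(aq)]^2·[Sn4+(aq)]) / [Sn2+(aq)] = 0.000496, so log Q = −3.305 and E = +0.93 − (0.0592/2)(−3.305) = +1.0278 V.
Then ΔG = −nFE = −2 × 96485 × +1.0278 J/mol = −198 kJ/mol.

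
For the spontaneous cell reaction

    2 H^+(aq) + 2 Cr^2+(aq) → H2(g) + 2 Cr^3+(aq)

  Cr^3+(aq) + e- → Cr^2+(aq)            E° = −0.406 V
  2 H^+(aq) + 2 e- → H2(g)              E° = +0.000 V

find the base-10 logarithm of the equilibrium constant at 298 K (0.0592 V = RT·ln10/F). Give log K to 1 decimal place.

log K = 13.7

The 2H⁺/H₂ couple is reduced (cathode); E°cell = +0.000 − (−0.406) = +0.406 V with n = 2.
At equilibrium E = 0, so log K = nE°cell / 0.0592 = (2)(+0.406) / 0.0592 = 13.7.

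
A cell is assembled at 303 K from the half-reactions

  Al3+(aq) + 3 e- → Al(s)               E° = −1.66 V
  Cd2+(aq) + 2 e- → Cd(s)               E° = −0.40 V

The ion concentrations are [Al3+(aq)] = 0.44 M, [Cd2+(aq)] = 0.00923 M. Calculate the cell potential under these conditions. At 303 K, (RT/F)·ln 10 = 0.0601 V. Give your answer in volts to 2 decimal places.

+1.21 V

The Cd²⁺/Cd couple has the more positive E°, so it is the cathode; Al³⁺/Al is the anode.
The standard potential is −0.40 − (−1.66) = +1.26 V and the balanced reaction transfers n = 6 electrons.
For the overall reaction 3 Cd2+(aq) + 2 Al(s) → 3 Cd(s) + 2 Al3+(aq), Q = [Al3+(aq)]^2 / [Cd2+(aq)]^3 = 2.46×10^5, giving log Q = 5.391.
By the Nernst equation, E = +1.26 − (0.0601/6)·(5.391) = +1.21 V.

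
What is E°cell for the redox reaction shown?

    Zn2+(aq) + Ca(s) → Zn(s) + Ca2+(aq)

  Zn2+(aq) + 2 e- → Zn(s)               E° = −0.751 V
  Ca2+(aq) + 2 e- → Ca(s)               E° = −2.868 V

+2.117 V

In the reaction as written, Zn2+(aq) is reduced (cathode) and Ca2+(aq) is produced by oxidation at the anode.
E°cell = E°(cathode) − E°(anode) = −0.751 − (−2.868) = +2.117 V.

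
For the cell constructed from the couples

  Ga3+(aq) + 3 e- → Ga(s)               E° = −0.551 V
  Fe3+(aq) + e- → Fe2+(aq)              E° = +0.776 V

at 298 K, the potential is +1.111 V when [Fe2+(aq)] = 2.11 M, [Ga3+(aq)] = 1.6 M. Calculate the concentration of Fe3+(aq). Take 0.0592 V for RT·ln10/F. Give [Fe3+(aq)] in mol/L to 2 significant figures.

0.00055 M

Fe³⁺/Fe²⁺ is the cathode (higher E°); E°cell = +0.776 − (−0.551) = +1.327 V with n = 3.
From the Nernst equation, log Q = n(E° − E)/0.0592 = 3·(+1.327 − (+1.111))/0.0592 = 10.946.
Balancing electrons gives 3 Fe3+(aq) + Ga(s) → 3 Fe2+(aq) + Ga3+(aq); thus Q = ([Fe2+(aq)]^3·[Ga3+(aq)]) / [Fe3+(aq)]^3.
Substituting the known concentrations and solving, log [Fe3+(aq)] = −3.256 and [Fe3+(aq)] = 0.00055 M.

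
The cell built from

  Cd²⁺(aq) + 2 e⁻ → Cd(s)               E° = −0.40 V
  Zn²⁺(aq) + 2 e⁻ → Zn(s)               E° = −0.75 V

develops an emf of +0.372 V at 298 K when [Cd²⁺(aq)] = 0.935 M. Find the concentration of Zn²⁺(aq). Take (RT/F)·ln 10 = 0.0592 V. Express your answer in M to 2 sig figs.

The Cd²⁺/Cd couple has the larger reduction potential, so it is the cathode: E°cell = −0.40 − (−0.75) = +0.35 V and n = 2.
Since E = E° − (0.0592/n)·log Q, log Q = n(E° − E)/0.0592 = −0.743.
The balanced reaction is Cd²⁺(aq) + Zn(s) → Cd(s) + Zn²⁺(aq), so Q = [Zn²⁺(aq)] / [Cd²⁺(aq)].
Substituting the known concentrations and solving, log [Zn²⁺(aq)] = −0.772 and [Zn²⁺(aq)] = 0.17 M.

0.17 M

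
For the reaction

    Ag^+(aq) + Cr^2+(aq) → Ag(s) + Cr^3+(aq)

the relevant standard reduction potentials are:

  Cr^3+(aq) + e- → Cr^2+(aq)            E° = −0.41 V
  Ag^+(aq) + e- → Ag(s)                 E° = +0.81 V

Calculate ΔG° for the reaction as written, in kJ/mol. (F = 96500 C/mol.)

−118 kJ/mol

In the reaction as written Ag^+(aq) is reduced, so the Ag⁺/Ag couple is the cathode and Cr³⁺/Cr²⁺ is the anode.
E°cell = +0.81 − (−0.41) = +1.22 V; balancing electrons gives n = 1.
ΔG° = −nFE°cell = −(1)(96500)(+1.22) J/mol = −118 kJ/mol.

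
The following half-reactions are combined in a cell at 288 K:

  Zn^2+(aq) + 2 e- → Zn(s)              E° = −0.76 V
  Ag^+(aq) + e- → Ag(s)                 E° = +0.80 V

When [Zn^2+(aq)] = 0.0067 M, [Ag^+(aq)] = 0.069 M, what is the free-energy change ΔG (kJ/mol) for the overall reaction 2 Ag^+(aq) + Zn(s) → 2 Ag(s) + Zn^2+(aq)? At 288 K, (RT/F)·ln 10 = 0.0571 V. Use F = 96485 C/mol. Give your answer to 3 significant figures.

E°cell = +0.80 − (−0.76) = +1.56 V; the balanced reaction transfers n = 2 electrons.
Here Q = [Zn^2+(aq)] / [Ag^+(aq)]^2 = 1.41 (log Q = 0.148), giving E = +1.56 − (0.0571/2)·(0.148) = +1.5558 V.
Then ΔG = −nFE = −2 × 96485 × +1.5558 J/mol = −300 kJ/mol.

−300 kJ/mol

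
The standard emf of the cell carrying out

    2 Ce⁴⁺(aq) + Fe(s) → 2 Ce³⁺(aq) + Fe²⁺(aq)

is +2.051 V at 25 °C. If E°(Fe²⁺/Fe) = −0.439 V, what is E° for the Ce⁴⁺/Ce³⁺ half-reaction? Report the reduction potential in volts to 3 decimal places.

+1.612 V

In the reaction as written the Ce⁴⁺/Ce³⁺ couple is reduced (cathode) and Fe²⁺/Fe is oxidized (anode), so E°cell = E°(Ce⁴⁺/Ce³⁺) − E°(Fe²⁺/Fe).
E°(Ce⁴⁺/Ce³⁺) = E°cell + E°(anode) = +2.051 + (−0.439) = +1.612 V.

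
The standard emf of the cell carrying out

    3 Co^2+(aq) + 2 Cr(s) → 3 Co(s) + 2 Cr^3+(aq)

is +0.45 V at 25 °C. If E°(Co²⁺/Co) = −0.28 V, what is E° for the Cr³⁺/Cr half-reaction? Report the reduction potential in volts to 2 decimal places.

−0.73 V

In the reaction as written the Co²⁺/Co couple is reduced (cathode) and Cr³⁺/Cr is oxidized (anode), so E°cell = E°(Co²⁺/Co) − E°(Cr³⁺/Cr).
E°(Cr³⁺/Cr) = E°(cathode) − E°cell = −0.28 − (+0.45) = −0.73 V.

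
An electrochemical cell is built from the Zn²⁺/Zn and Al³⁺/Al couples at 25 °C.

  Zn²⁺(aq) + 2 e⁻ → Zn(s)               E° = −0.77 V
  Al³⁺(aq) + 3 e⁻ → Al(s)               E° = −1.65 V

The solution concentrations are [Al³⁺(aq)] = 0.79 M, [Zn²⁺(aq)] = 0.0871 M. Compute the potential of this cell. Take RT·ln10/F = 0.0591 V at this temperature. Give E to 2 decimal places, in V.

+0.85 V

The Zn²⁺/Zn couple has the more positive E°, so it is the cathode; Al³⁺/Al is the anode.
E°cell = −0.77 − (−1.65) = +0.88 V, with n = 6 electrons transferred.
For the overall reaction 3 Zn²⁺(aq) + 2 Al(s) → 3 Zn(s) + 2 Al³⁺(aq), Q = [Al³⁺(aq)]^2 / [Zn²⁺(aq)]^3 = 944, giving log Q = 2.975.
Applying E = E° − (RT ln10/nF)·log Q gives +0.88 − (0.0591/6)(2.975) = +0.85 V.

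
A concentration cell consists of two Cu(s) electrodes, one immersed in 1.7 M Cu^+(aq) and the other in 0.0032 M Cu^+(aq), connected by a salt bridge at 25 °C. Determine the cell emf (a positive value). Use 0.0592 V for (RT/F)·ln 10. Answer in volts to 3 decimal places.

0.161 V

For a concentration cell E°cell = 0, since both electrodes use the same couple.
The compartment with the higher Cu^+(aq) concentration (1.7 M) acts as the cathode; ions are reduced there and produced at the dilute (0.0032 M) anode.
With n = 1, Ecell = −(0.0592/1)·log([dilute]/[conc]) = −(0.0592/1)·log(0.0032/1.7) = +0.161 V.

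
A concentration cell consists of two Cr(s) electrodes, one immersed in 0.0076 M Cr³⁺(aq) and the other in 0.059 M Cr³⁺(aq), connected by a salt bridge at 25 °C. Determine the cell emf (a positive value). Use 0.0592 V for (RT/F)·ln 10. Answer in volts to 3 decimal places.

0.018 V

For a concentration cell E°cell = 0, since both electrodes use the same couple.
The compartment with the higher Cr³⁺(aq) concentration (0.059 M) acts as the cathode; ions are reduced there and produced at the dilute (0.0076 M) anode.
With n = 3, Ecell = −(0.0592/3)·log([dilute]/[conc]) = −(0.0592/3)·log(0.0076/0.059) = +0.018 V.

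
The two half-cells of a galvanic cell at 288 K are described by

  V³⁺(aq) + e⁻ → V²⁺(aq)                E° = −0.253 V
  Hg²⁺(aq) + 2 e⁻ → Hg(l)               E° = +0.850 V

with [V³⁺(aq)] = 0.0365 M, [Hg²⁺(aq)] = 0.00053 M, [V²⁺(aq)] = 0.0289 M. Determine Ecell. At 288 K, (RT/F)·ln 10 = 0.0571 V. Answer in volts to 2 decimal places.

+1.00 V

The Hg²⁺/Hg couple has the more positive E°, so it is the cathode; V³⁺/V²⁺ is the anode.
E°cell = E°cat − E°an = +0.850 − (−0.253) = +1.103 V; n = 2.
Balancing gives Hg²⁺(aq) + 2 V²⁺(aq) → Hg(l) + 2 V³⁺(aq); hence Q = [V³⁺(aq)]^2 / ([Hg²⁺(aq)]·[V²⁺(aq)]^2) = 3.01×10^3 (log Q = 3.479).
Applying E = E° − (RT ln10/nF)·log Q gives +1.103 − (0.0571/2)(3.479) = +1.00 V.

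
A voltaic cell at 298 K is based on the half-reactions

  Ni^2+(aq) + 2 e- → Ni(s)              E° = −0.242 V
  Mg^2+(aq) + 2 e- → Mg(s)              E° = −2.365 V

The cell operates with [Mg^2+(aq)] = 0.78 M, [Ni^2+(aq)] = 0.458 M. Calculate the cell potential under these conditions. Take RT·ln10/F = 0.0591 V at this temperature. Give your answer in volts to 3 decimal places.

+2.116 V

Since E°(Ni²⁺/Ni) > E°(Mg²⁺/Mg), Ni²⁺/Ni serves as the cathode.
E°cell = −0.242 − (−2.365) = +2.123 V, with n = 2 electrons transferred.
The balanced reaction is Ni^2+(aq) + Mg(s) → Ni(s) + Mg^2+(aq), so Q = [Mg^2+(aq)] / [Ni^2+(aq)] = 1.7 and log Q = 0.231.
By the Nernst equation, E = +2.123 − (0.0591/2)·(0.231) = +2.116 V.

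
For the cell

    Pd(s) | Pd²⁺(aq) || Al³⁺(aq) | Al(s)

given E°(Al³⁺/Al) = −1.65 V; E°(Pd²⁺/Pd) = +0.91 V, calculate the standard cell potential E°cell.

By convention the left-hand electrode in cell notation is the anode (oxidation) and the right-hand electrode is the cathode (reduction).
E°cell = E°(right) − E°(left) = −1.65 − (+0.91) = −2.56 V.
The negative sign shows that, as written, the cell would require an external voltage to drive the reaction.

−2.56 V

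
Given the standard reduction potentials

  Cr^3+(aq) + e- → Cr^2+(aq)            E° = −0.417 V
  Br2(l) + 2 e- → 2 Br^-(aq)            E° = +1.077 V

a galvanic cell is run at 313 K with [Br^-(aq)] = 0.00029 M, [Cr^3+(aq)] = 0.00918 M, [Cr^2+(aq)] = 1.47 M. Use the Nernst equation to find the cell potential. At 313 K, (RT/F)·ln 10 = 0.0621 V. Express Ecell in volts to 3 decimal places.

+1.851 V

Br₂/Br⁻ is reduced (cathode, E° = +1.077 V) and Cr³⁺/Cr²⁺ is oxidized (anode).
E°cell = +1.077 − (−0.417) = +1.494 V, with n = 2 electrons transferred.
For the overall reaction Br2(l) + 2 Cr^2+(aq) → 2 Br^-(aq) + 2 Cr^3+(aq), Q = ([Br^-(aq)]^2·[Cr^3+(aq)]^2) / [Cr^2+(aq)]^2 = 3.28×10^−12, giving log Q = −11.484.
E = E° − (0.0621/n)·log Q = +1.494 − (0.0621/2)(−11.484) = +1.851 V.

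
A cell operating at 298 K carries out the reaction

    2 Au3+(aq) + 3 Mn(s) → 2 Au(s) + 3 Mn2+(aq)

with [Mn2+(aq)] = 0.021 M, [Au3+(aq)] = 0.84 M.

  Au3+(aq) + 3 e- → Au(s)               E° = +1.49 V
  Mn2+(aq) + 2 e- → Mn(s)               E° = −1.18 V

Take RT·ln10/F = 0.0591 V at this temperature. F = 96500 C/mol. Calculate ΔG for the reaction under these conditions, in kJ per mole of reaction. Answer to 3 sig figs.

−1570 kJ/mol

With Au³⁺/Au reduced at the cathode, E°cell = +1.49 − (−1.18) = +2.67 V and n = 6.
The reaction quotient is [Mn2+(aq)]^3 / [Au3+(aq)]^2 = 1.31×10^−5; by Nernst, E = +2.67 − (0.0591/6)(−4.882) = +2.7181 V.
ΔG = −nFE = −(6)(96500)(+2.7181) J/mol = −1570 kJ/mol.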